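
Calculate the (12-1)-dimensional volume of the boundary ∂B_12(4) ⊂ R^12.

The surface area of an n-ball is 2π^(n/2) r^(n-1) / Γ(n/2). For n=12, r=4: 1048576·π^6/15 ≈ 6.7206e+07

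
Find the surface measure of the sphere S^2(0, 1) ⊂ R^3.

S_3(1) = 2·π^(3/2)·(1)^2 / Γ(3/2) = 4πr² = 4π·(1)² ≈ 12.5664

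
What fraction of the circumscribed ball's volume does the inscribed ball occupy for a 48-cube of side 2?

The radii are 2/2 and 2√48/2, so the volume ratio is (1/√48)^48 = 48^{-48/2} ≈ 4.469e-41.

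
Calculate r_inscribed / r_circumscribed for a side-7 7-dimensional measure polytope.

r_in = 7/2 (half the side); r_out = 7√7/2 (half the diagonal). Ratio = 1/√7 ≈ 0.377964.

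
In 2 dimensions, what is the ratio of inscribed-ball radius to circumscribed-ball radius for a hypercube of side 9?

Ratio = (s/2)/(s√2/2) = 2^(-1/2) ≈ 0.707107.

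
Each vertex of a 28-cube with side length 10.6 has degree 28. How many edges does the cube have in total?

Each of the 2^28 = 268435456 vertices has degree 28; total edges = 28·2^28/2 = 3758096384.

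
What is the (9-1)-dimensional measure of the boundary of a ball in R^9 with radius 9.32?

S = n·V_n(r)/r = 9·V_9(9.32)/9.32 (volume-to-surface relation), giving 1.69e+09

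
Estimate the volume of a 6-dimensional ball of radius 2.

Volume = π^{6/2}·(2)^6/Γ(4) = 32·π^3/3 ≈ 330.734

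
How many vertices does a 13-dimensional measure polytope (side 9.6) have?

An n-cube has 2^n vertices; for n = 13 that is 2^13 = 8192.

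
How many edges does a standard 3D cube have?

Each of the 2^3 = 8 vertices has degree 3; total edges = 3·2^3/2 = 12.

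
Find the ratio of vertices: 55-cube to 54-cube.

The 55-cube has 2^55 = 36028797018963968 vertices. The 54-cube has 2^54 = 18014398509481984 vertices. Ratio: 36028797018963968/18014398509481984 = 2.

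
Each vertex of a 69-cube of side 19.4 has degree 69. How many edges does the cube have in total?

The 69-cube has n·2^(n-1) = 69·2^68 = 69·295147905179352825856 = 20365205457375344984064 edges.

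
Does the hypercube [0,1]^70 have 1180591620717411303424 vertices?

True. The 70-cube has 2^70 = 1180591620717411303424 vertices.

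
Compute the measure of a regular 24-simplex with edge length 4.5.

For a regular n-simplex with edge a, V = (a^n / n!)·√((n+1)/2^n). With a=4.5, n=24: V ≈ 9.35416e-12.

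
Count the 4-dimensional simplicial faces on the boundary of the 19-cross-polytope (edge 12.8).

Each 4-face is the convex hull of 5 vertices, one chosen as ±e_i from each of 5 distinct axes: 2^5·C(19,5) = 372096.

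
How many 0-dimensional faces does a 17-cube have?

An n-cube has C(n,k)·2^(n-k) k-faces. Here C(17,0)·2^17 = 1·131072 = 131072.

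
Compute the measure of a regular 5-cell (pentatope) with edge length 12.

For a regular n-simplex with edge a, V = (a^n / n!)·√((n+1)/2^n). With a=12, n=4: V ≈ 482.991.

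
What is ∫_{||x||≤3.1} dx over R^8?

The n-ball volume is π^(n/2)·r^n/Γ(n/2+1). With n=8, r=3.1: V ≈ 34616.4.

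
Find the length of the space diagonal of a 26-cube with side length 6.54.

d = √(6.54² + 6.54² + ... + 6.54²) [26 terms] = √(26·6.54²) = 6.54√26 ≈ 33.3476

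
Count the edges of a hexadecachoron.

Number of 1-faces = 2^(1+1) · C(4,1+1) = 4 · 6 = 24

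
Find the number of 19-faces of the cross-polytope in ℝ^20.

Number of 19-faces = 2^(19+1) · C(20,19+1) = 1048576 · 1 = 1048576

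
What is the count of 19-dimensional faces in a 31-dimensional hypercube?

Choose 19 of 31 axes to span the face (C(31,19) = 141120525 ways), then fix each of the remaining 12 coordinates at one of its two extreme values (2^12 = 4096 ways): 141120525·4096 = 578029670400.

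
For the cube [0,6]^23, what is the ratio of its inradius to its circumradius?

Ratio = (s/2)/(s√23/2) = 23^(-1/2) ≈ 0.208514.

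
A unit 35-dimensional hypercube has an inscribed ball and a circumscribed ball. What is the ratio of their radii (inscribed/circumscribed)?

Ratio = (s/2)/(s√35/2) = 35^(-1/2) ≈ 0.169031.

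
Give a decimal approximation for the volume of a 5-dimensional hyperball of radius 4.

V_5(4) = π^(5/2) · (4)^5 / Γ(5/2 + 1) = 8192·π^2/15 ≈ 5390.12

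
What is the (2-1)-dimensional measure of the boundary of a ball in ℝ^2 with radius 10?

|∂B_2(10)| = 2πr = 2π·10 ≈ 62.8319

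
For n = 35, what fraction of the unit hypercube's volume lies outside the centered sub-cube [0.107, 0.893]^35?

The inner cube has side 1-2·0.107 = 0.786 and volume (0.786)^35 ≈ 0.0002187, so the shell holds 0.999781 of the volume.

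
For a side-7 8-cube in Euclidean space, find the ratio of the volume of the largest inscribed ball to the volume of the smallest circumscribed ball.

V_in/V_out = n^(-n/2) = 8^(-8/2) ≈ 0.000244141.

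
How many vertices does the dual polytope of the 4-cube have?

The 4-dimensional cross-polytope has 2n = 2·4 = 8 vertices.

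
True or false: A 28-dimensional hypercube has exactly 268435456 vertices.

True. The 28-cube has 2^28 = 268435456 vertices.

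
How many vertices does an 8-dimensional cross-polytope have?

Number of vertices = 2n = 16.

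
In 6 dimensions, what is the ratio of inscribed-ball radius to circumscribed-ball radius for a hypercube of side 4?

r_in / r_out = (4/2) / (4√6/2) = 1/√6 ≈ 0.408248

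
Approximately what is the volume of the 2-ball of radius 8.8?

The n-ball volume is π^(n/2)·r^n/Γ(n/2+1). With n=2, r=8.8: V ≈ 243.285.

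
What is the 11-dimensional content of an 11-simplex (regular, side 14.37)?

Volume = 14.37^11 · √(12/2^11) / 11! ≈ 10346.5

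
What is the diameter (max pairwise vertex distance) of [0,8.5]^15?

Diagonal = √15 · 8.5 ≈ 32.9204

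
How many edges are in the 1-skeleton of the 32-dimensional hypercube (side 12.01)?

Number of 1-faces = C(32,1)·2^(32-1) = 32·2147483648 = 68719476736.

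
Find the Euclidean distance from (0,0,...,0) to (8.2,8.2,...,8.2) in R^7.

The space diagonal of an n-cube of side s is s√n. Here 8.2·√7 ≈ 21.6952.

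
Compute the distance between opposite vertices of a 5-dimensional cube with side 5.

||(5,5,...,5)|| = √(5)·5 ≈ 11.1803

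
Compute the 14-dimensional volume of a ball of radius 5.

The n-ball volume is π^(n/2)·r^n/Γ(n/2+1). With n=14, r=5: V = 1220703125·π^7/1008 ≈ 3.65762e+09.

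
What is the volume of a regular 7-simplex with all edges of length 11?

V = (11^7 / 7!) · √((7+1) / 2^7) ≈ 966.626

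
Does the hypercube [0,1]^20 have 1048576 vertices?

True. The 20-cube has 2^20 = 1048576 vertices.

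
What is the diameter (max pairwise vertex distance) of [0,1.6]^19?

The space diagonal of an n-cube of side s is s√n. Here 1.6·√19 ≈ 6.97424.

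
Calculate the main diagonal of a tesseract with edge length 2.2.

The space diagonal of an n-cube of side s is s√n. Here 2.2·√4 = 4.4.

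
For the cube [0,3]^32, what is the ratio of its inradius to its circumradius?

r_in / r_out = (3/2) / (3√32/2) = 1/√32 ≈ 0.176777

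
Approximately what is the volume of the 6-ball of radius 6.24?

V_6(6.24) = π^(6/2) · (6.24)^6 / Γ(6/2 + 1) ≈ 305074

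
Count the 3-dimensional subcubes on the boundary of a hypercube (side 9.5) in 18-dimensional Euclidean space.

Number of 3-faces = C(18,3) · 2^(18-3) = 816 · 32768 = 26738688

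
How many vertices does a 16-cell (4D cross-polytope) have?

The vertices are ±e_1, ..., ±e_4, so there are 2·4 = 8.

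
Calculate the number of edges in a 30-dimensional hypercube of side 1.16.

Each of the 2^30 = 1073741824 vertices has degree 30; total edges = 30·2^30/2 = 16106127360.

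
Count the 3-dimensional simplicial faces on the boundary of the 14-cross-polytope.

Each 3-face is the convex hull of 4 vertices, one chosen as ±e_i from each of 4 distinct axes: 2^4·C(14,4) = 16016.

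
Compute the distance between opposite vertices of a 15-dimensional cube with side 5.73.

d = √(5.73² + 5.73² + ... + 5.73²) [15 terms] = √(15·5.73²) = 5.73√15 ≈ 22.1922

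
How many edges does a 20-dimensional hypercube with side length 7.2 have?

The 20-cube has n·2^(n-1) = 20·2^19 = 20·524288 = 10485760 edges.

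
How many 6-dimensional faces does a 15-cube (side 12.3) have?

Number of 6-faces = C(15,6) · 2^(15-6) = 5005 · 512 = 2562560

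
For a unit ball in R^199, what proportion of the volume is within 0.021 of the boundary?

V(inner)/V(outer) = ((1-0.021)/1)^199 ≈ 0.01465, so the shell fraction is 0.985353.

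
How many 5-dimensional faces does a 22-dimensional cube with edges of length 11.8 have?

Choose 5 of 22 axes to span the face (C(22,5) = 26334 ways), then fix each of the remaining 17 coordinates at one of its two extreme values (2^17 = 131072 ways): 26334·131072 = 3451650048.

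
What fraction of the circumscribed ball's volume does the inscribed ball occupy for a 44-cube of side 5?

Volume scales as r^n, and r_in/r_out = 1/√44, giving (1/√44)^44 ≈ 6.98299e-37.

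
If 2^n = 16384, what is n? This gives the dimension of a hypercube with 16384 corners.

The n-cube has 2^n vertices, and 16384 = 2^14, so n = 14.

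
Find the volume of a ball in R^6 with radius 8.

Volume = π^{6/2}·(8)^6/Γ(4) = 131072·π^3/3 ≈ 1.35468e+06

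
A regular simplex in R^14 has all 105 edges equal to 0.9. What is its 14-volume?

Volume = 0.9^14 · √(15/2^14) / 14! ≈ 7.94004e-14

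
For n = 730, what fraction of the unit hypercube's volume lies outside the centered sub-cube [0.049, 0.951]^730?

Shell fraction = 1 - (1-0.098)^730 ≈ 1 - 1.999e-33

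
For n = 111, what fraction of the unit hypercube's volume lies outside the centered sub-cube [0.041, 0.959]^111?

Shell fraction = 1 - (1-0.082)^111 ≈ 0.999925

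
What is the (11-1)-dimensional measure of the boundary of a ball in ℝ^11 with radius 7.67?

S_11(7.67) = 2·π^(11/2)·(7.67)^10 / Γ(11/2) ≈ 1.46033e+10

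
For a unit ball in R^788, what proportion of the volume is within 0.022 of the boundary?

V(inner)/V(outer) = ((1-0.022)/1)^788 ≈ 2.438e-08, so the shell fraction is 0.9999999756.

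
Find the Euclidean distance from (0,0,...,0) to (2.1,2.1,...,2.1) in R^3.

Diagonal = √3 · 2.1 ≈ 3.63731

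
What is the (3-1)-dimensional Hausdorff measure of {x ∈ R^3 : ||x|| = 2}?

The surface area of an n-ball is 2π^(n/2) r^(n-1) / Γ(n/2). For n=3, r=2: 4πr² = 4π·(2)² ≈ 50.2655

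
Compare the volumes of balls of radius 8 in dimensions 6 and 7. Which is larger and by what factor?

V_6(8) ≈ 1.35468e+06, V_7(8) ≈ 9.90855e+06. The 7-ball is larger by a factor of 7.314.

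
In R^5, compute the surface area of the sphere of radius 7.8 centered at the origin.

|∂B_5(7.8)| ≈ 97419.7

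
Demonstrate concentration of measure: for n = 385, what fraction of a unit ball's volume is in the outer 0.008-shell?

1 - (1-0.008)^385 ≈ 0.954606 ≈ 95.46%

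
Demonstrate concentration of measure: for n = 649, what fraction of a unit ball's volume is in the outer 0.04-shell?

1 - (1-0.04)^649 ≈ 1 - 3.119e-12 ≈ (100 - 3.12e-10)%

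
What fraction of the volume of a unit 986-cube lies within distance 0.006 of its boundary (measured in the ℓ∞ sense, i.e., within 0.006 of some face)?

1 - (1 - 2·0.006)^986 = 1 - 0.988^986 ≈ 0.999993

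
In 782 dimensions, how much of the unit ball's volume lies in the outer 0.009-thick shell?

Shell fraction = 1 - (1-0.009)^782 ≈ 0.99915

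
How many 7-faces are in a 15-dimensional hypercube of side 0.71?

An n-cube has C(n,k)·2^(n-k) k-faces. Here C(15,7)·2^8 = 6435·256 = 1647360.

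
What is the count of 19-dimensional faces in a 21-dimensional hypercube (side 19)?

An n-cube has C(n,k)·2^(n-k) k-faces. Here C(21,19)·2^2 = 210·4 = 840.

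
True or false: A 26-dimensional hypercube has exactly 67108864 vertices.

True. The 26-cube has 2^26 = 67108864 vertices.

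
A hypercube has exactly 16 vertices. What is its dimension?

2^n = 16 ⇒ n = log_2(16) = 4.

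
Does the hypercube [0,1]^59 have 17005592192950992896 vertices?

False. The 59-cube has 2^59 = 576460752303423488 vertices.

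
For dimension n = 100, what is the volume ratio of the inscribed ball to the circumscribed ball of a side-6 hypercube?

Volume scales as r^n, and r_in/r_out = 1/√100, giving (1/√100)^100 ≈ 1e-100.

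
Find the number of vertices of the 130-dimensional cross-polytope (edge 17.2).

The vertices are ±e_1, ..., ±e_130, so there are 2·130 = 260.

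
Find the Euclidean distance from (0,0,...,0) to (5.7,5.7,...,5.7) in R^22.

||(5.7,5.7,...,5.7)|| = √(22)·5.7 ≈ 26.7354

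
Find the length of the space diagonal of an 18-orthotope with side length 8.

The space diagonal of an n-cube of side s is s√n. Here 8·√18 ≈ 33.9411.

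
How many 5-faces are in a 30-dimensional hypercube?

An n-cube has C(n,k)·2^(n-k) k-faces. Here C(30,5)·2^25 = 142506·33554432 = 4781707886592.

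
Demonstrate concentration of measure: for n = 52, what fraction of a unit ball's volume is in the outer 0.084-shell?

1 - (1-0.084)^52 ≈ 0.989563 ≈ 98.96%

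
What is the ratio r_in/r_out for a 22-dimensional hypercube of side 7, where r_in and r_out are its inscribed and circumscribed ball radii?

Ratio = (s/2)/(s√22/2) = 22^(-1/2) ≈ 0.213201.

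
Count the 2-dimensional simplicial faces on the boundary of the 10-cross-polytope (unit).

Number of 2-faces = 2^(2+1) · C(10,2+1) = 8 · 120 = 960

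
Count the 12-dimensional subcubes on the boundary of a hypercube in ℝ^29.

Number of 12-faces = C(29,12) · 2^(29-12) = 51895935 · 131072 = 6802103992320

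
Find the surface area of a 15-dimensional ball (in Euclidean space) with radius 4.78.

S = n·V_n(r)/r = 15·V_15(4.78)/4.78 (volume-to-surface relation), giving 1.86e+10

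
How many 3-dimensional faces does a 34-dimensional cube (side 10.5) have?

An n-cube has C(n,k)·2^(n-k) k-faces. Here C(34,3)·2^31 = 5984·2147483648 = 12850542149632.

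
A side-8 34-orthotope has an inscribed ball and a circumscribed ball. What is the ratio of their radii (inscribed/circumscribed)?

For an n-cube of any side s, the inradius is s/2 and the circumradius is s√n/2, so the ratio is 1/√34 ≈ 0.171499.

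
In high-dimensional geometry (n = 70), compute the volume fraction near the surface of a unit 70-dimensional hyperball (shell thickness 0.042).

1 - (1-0.042)^70 ≈ 0.950388 ≈ 95.04%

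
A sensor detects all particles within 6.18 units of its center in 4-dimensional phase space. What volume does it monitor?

The n-ball volume is π^(n/2)·r^n/Γ(n/2+1). With n=4, r=6.18: V ≈ 7198.2.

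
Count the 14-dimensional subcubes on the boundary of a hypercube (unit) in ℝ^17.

Number of 14-faces = C(17,14) · 2^(17-14) = 680 · 8 = 5440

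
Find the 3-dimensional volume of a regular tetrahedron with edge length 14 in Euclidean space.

Volume = (√2/12) · 14³ = 323.384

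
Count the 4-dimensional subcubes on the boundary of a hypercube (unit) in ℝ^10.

An n-cube has C(n,k)·2^(n-k) k-faces. Here C(10,4)·2^6 = 210·64 = 13440.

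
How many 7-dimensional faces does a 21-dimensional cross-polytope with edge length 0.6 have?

Each 7-face is the convex hull of 8 vertices, one chosen as ±e_i from each of 8 distinct axes: 2^8·C(21,8) = 52093440.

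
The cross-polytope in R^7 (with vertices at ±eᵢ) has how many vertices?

The 7-dimensional cross-polytope has 2n = 2·7 = 14 vertices.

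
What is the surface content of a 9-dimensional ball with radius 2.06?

The surface area of an n-ball is 2π^(n/2) r^(n-1) / Γ(n/2). For n=9, r=2.06: 9627.15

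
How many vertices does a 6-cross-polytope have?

f_0(6-orthoplex) = 2^1 · (6 choose 1) = 12.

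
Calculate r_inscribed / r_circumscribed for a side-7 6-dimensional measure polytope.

r_in = 7/2 (half the side); r_out = 7√6/2 (half the diagonal). Ratio = 1/√6 ≈ 0.408248.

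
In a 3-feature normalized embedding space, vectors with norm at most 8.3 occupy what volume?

The n-ball volume is π^(n/2)·r^n/Γ(n/2+1). With n=3, r=8.3: V ≈ 2395.1.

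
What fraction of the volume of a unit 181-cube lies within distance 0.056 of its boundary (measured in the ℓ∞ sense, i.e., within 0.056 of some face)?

1 - (1 - 2·0.056)^181 = 1 - 0.888^181 ≈ 1 - 4.6e-10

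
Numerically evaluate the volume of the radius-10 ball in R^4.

The n-ball volume is π^(n/2)·r^n/Γ(n/2+1). With n=4, r=10: V = 5000·π^2 ≈ 49348.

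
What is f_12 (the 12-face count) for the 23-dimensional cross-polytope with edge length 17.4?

f_12(23-orthoplex) = 2^13 · (23 choose 13) = 9372188672.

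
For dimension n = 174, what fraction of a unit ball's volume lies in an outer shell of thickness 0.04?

1 - (1-0.04)^174 ≈ 0.999177 ≈ 99.92%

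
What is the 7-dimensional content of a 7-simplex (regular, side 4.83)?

V = (4.83^7 / 7!) · √((7+1) / 2^7) ≈ 3.04186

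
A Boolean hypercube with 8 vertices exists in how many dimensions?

2^n = 8 ⇒ n = log_2(8) = 3.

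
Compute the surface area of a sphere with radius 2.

S_3(2) = 2·π^(3/2)·(2)^2 / Γ(3/2) = 4πr² = 4π·(2)² ≈ 50.2655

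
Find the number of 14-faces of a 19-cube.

Number of 14-faces = C(19,14) · 2^(19-14) = 11628 · 32 = 372096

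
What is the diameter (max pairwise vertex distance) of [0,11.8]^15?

||(11.8,11.8,...,11.8)|| = √(15)·11.8 ≈ 45.7012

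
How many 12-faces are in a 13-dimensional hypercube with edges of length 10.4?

An n-cube has C(n,k)·2^(n-k) k-faces. Here C(13,12)·2^1 = 13·2 = 26.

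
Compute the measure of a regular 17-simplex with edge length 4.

V = (4^17 / 17!) · √((17+1) / 2^17) ≈ 5.66021e-07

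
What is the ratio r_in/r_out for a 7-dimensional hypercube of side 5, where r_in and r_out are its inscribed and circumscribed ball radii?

For an n-cube of any side s, the inradius is s/2 and the circumradius is s√n/2, so the ratio is 1/√7 ≈ 0.377964.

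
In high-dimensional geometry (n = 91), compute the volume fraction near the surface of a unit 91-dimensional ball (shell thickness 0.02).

1 - (1-0.02)^91 ≈ 0.840936 ≈ 84.09%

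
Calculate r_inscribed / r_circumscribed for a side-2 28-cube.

For an n-cube of any side s, the inradius is s/2 and the circumradius is s√n/2, so the ratio is 1/√28 ≈ 0.188982.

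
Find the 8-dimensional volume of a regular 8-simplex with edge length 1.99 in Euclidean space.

V_8 = √(9) · 1.99^8 / (8! · 2^(8/2)) ≈ 0.00114368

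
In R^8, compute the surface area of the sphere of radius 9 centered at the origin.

The surface area of an n-ball is 2π^(n/2) r^(n-1) / Γ(n/2). For n=8, r=9: 1594323·π^4 ≈ 1.55302e+08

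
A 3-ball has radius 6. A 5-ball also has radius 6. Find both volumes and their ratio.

V_3(6) ≈ 904.779. V_5(6) ≈ 40931.2. Ratio V_3/V_5 ≈ 0.0221.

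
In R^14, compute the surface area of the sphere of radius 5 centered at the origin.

S = n·V_n(r)/r = 14·V_14(5)/5 (volume-to-surface relation), giving 244140625·π^7/72 ≈ 1.02413e+10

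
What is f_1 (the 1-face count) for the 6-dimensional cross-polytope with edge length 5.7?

An n-cross-polytope has 2^(k+1)·C(n,k+1) k-faces. Here 2^2·C(6,2) = 4·15 = 60.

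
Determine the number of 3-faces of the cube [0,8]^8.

An n-cube has C(n,k)·2^(n-k) k-faces. Here C(8,3)·2^5 = 56·32 = 1792.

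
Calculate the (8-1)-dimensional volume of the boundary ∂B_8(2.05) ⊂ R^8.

S_8(2.05) = 2·π^(8/2)·(2.05)^7 / Γ(8/2) ≈ 4940.32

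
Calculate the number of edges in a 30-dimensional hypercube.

Number of 1-faces = C(30,1)·2^(30-1) = 30·536870912 = 16106127360.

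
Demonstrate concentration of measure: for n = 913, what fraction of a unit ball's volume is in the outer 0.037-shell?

1 - (1-0.037)^913 ≈ 1 - 1.124e-15 ≈ (100 - 1.11e-13)%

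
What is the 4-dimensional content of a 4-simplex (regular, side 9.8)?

Volume = 9.8^4 · √(5/2^4) / 4! ≈ 214.841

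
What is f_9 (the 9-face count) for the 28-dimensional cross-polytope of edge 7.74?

An n-cross-polytope has 2^(k+1)·C(n,k+1) k-faces. Here 2^10·C(28,10) = 1024·13123110 = 13438064640.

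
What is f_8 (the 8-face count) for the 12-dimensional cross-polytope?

Each 8-face is the convex hull of 9 vertices, one chosen as ±e_i from each of 9 distinct axes: 2^9·C(12,9) = 112640.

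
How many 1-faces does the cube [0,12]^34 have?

Each of the 2^34 = 17179869184 vertices has degree 34; total edges = 34·2^34/2 = 292057776128.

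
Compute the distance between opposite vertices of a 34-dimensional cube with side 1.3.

The space diagonal of an n-cube of side s is s√n. Here 1.3·√34 ≈ 7.58024.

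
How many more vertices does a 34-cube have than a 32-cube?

The 34-cube has 2^34 = 17179869184 vertices. The 32-cube has 2^32 = 4294967296 vertices. Difference: 17179869184 - 4294967296 = 12884901888.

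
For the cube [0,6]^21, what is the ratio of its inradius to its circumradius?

Ratio = (s/2)/(s√21/2) = 21^(-1/2) ≈ 0.218218.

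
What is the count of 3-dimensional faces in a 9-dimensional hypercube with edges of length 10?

An n-cube has C(n,k)·2^(n-k) k-faces. Here C(9,3)·2^6 = 84·64 = 5376.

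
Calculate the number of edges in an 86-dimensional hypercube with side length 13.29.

Each of the 2^86 = 77371252455336267181195264 vertices has degree 86; total edges = 86·2^86/2 = 3326963855579459488791396352.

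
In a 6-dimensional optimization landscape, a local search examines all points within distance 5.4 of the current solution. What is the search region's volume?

The n-ball volume is π^(n/2)·r^n/Γ(n/2+1). With n=6, r=5.4: V ≈ 128133.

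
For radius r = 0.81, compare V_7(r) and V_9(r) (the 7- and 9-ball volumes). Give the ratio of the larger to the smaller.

V_7(0.81) ≈ 1.08087, V_9(0.81) ≈ 0.495088. The 7-ball is larger by a factor of 2.183.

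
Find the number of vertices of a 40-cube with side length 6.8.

Number of vertices = 2^40 = 1099511627776.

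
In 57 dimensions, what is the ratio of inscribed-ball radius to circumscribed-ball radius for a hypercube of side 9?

For an n-cube of any side s, the inradius is s/2 and the circumradius is s√n/2, so the ratio is 1/√57 ≈ 0.132453.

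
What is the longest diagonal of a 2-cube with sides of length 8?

||(8,8,...,8)|| = √(2)·8 ≈ 11.3137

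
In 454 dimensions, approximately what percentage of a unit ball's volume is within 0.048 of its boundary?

1 - (1-0.048)^454 ≈ 1 - 2.001e-10 ≈ (100 - 2e-08)%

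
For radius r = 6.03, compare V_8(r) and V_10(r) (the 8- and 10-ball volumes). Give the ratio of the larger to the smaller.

V_8(6.03) ≈ 7.09458e+06, V_10(6.03) ≈ 1.62084e+08. The 10-ball is larger by a factor of 22.85.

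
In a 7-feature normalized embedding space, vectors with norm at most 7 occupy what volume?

V = 1882384·π^3/15 ≈ 3.89105e+06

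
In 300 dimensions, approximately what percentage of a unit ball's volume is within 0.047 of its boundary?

1 - (1-0.047)^300 ≈ 0.9999994656 ≈ 99.999947%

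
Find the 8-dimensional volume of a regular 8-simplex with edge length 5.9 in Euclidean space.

Volume = 5.9^8 · √(9/2^8) / 8! ≈ 6.82805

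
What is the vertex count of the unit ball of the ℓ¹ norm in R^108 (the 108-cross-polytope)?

The 108-dimensional cross-polytope has 2n = 2·108 = 216 vertices.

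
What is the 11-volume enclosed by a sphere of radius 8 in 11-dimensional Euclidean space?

V = 549755813888·π^5/10395 ≈ 1.61843e+10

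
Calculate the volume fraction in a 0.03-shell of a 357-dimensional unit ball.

1 - (1-0.03)^357 ≈ 0.999981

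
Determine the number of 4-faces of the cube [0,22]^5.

f_4(5-cube) = (5 choose 4) · 2^1 = 10.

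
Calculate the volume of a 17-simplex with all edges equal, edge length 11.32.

For a regular n-simplex with edge a, V = (a^n / n!)·√((n+1)/2^n). With a=11.32, n=17: V ≈ 27.1145.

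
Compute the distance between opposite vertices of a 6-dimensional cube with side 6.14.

Diagonal = √6 · 6.14 ≈ 15.0399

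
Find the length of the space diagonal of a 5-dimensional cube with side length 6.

||(6,6,...,6)|| = √(5)·6 ≈ 13.4164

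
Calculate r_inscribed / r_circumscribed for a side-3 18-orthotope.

For an n-cube of any side s, the inradius is s/2 and the circumradius is s√n/2, so the ratio is 1/√18 ≈ 0.235702.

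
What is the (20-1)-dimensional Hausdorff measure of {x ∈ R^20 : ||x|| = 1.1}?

S = n·V_n(r)/r = 20·V_20(1.1)/1.1 (volume-to-surface relation), giving 3.15665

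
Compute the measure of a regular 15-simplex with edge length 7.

V = (7^15 / 15!) · √((15+1) / 2^15) ≈ 0.0802243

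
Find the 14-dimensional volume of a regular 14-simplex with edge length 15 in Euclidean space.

V_14 = √(15) · 15^14 / (14! · 2^(14/2)) ≈ 10132.2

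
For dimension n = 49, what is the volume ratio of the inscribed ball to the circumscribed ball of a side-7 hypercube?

The radii are 7/2 and 7√49/2, so the volume ratio is (1/√49)^49 = 49^{-49/2} ≈ 3.89221e-42.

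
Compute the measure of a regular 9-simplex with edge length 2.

V = (2^9 / 9!) · √((9+1) / 2^9) ≈ 0.000197184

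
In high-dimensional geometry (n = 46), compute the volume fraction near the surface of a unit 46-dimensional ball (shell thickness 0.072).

1 - (1-0.072)^46 ≈ 0.967848 ≈ 96.78%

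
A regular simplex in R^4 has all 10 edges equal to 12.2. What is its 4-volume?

Volume = 12.2^4 · √(5/2^4) / 4! ≈ 516.004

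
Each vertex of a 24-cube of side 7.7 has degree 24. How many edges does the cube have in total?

The 24-cube has n·2^(n-1) = 24·2^23 = 24·8388608 = 201326592 edges.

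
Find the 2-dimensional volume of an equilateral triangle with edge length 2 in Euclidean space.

Area = (√3/4) · 2² = 1.73205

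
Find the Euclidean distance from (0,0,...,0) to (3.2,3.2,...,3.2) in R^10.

||(3.2,3.2,...,3.2)|| = √(10)·3.2 ≈ 10.1193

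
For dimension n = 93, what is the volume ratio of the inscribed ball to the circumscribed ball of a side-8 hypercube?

Volume scales as r^n, and r_in/r_out = 1/√93, giving (1/√93)^93 ≈ 2.92108e-92.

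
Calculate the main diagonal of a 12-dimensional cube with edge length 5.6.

The space diagonal of an n-cube of side s is s√n. Here 5.6·√12 ≈ 19.399.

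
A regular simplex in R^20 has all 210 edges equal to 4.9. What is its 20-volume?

For a regular n-simplex with edge a, V = (a^n / n!)·√((n+1)/2^n). With a=4.9, n=20: V ≈ 1.17113e-07.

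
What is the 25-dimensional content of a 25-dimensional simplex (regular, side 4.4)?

V = (4.4^25 / 25!) · √((25+1) / 2^25) ≈ 6.92282e-13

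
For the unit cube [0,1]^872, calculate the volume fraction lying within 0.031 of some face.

Shell fraction = 1 - (1-0.062)^872 ≈ 1 - 5.766e-25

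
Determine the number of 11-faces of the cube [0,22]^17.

An n-cube has C(n,k)·2^(n-k) k-faces. Here C(17,11)·2^6 = 12376·64 = 792064.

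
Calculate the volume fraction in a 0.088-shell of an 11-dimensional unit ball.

1 - (1-0.088)^11 ≈ 0.636969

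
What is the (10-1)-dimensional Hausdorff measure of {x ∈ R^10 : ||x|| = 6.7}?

S_10(6.7) = 2·π^(10/2)·(6.7)^9 / Γ(10/2) ≈ 6.93811e+08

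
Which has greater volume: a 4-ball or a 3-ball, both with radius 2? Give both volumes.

V_4(2.0) ≈ 78.9568. V_3(2.0) ≈ 33.5103. The 4-ball is larger.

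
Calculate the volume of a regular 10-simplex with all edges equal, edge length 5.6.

For a regular n-simplex with edge a, V = (a^n / n!)·√((n+1)/2^n). With a=5.6, n=10: V ≈ 0.866291.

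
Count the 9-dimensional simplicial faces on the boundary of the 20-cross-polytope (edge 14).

f_9(20-orthoplex) = 2^10 · (20 choose 10) = 189190144.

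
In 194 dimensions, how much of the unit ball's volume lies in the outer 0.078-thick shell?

Shell fraction = 1 - (1-0.078)^194 ≈ 0.9999998562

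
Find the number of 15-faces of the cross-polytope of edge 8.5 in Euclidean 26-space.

Each 15-face is the convex hull of 16 vertices, one chosen as ±e_i from each of 16 distinct axes: 2^16·C(26,16) = 348109864960.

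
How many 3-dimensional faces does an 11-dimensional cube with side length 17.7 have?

Number of 3-faces = C(11,3) · 2^(11-3) = 165 · 256 = 42240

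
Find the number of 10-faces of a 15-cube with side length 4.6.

Choose 10 of 15 axes to span the face (C(15,10) = 3003 ways), then fix each of the remaining 5 coordinates at one of its two extreme values (2^5 = 32 ways): 3003·32 = 96096.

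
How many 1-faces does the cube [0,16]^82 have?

Each of the 2^82 = 4835703278458516698824704 vertices has degree 82; total edges = 82·2^82/2 = 198263834416799184651812864.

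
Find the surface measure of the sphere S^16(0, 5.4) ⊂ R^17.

The surface area of an n-ball is 2π^(n/2) r^(n-1) / Γ(n/2). For n=17, r=5.4: 1.25288e+12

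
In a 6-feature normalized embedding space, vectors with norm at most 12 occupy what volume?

The n-ball volume is π^(n/2)·r^n/Γ(n/2+1). With n=6, r=12: V = 497664·π^3 ≈ 1.54307e+07.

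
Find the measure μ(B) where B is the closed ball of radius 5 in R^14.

V = 1220703125·π^7/1008 ≈ 3.65762e+09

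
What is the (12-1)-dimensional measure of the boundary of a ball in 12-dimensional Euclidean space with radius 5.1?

S = n·V_n(r)/r = 12·V_12(5.1)/5.1 (volume-to-surface relation), giving 9.72792e+08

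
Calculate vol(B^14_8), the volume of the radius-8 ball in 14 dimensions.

Volume = π^{14/2}·(8)^14/Γ(8) = 274877906944·π^7/315 ≈ 2.63559e+12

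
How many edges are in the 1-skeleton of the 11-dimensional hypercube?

Each of the 2^11 = 2048 vertices has degree 11; total edges = 11·2^11/2 = 11264.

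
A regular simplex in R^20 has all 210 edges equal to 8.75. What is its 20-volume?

V = (8.75^20 / 20!) · √((20+1) / 2^20) ≈ 0.0127305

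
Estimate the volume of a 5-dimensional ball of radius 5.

V_5(5) = π^(5/2) · (5)^5 / Γ(5/2 + 1) = 5000·π^2/3 ≈ 16449.3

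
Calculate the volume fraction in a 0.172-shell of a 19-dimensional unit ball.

Shell fraction = 1 - (1-0.172)^19 ≈ 0.972294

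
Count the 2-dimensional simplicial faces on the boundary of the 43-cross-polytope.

An n-cross-polytope has 2^(k+1)·C(n,k+1) k-faces. Here 2^3·C(43,3) = 8·12341 = 98728.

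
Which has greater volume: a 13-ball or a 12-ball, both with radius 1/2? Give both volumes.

V_13(0.5) ≈ 0.000111161. V_12(0.5) ≈ 0.000325992. The 12-ball is larger.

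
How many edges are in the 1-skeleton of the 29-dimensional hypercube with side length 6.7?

The 29-cube has n·2^(n-1) = 29·2^28 = 29·268435456 = 7784628224 edges.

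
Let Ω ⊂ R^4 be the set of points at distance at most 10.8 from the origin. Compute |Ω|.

V_4(10.8) = π^(4/2) · (10.8)^4 / Γ(4/2 + 1) ≈ 67137.4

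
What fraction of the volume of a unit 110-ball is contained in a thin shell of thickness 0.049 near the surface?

V(inner)/V(outer) = ((1-0.049)/1)^110 ≈ 0.00398, so the shell fraction is 0.99602.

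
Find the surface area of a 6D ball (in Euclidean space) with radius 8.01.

The surface area of an n-ball is 2π^(n/2) r^(n-1) / Γ(n/2). For n=6, r=8.01: 1.02238e+06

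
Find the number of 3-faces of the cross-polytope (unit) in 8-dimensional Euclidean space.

An n-cross-polytope has 2^(k+1)·C(n,k+1) k-faces. Here 2^4·C(8,4) = 16·70 = 1120.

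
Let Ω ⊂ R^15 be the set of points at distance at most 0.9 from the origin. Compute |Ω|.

The n-ball volume is π^(n/2)·r^n/Γ(n/2+1). With n=15, r=0.9: V ≈ 0.0785358.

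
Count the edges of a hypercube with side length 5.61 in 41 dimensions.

An n-cube has n·2^(n-1) edges. With n = 41: 41·1099511627776 = 45079976738816.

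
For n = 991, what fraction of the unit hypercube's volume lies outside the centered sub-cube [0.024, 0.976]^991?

The inner cube has side 1-2·0.024 = 0.952 and volume (0.952)^991 ≈ 6.749e-22, so the shell holds 1 - 6.749e-22 of the volume.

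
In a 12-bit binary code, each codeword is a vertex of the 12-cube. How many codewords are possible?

Number of vertices = 2^12 = 4096.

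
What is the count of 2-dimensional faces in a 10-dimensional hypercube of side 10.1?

Choose 2 of 10 axes to span the face (C(10,2) = 45 ways), then fix each of the remaining 8 coordinates at one of its two extreme values (2^8 = 256 ways): 45·256 = 11520.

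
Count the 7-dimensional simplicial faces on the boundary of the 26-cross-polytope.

An n-cross-polytope has 2^(k+1)·C(n,k+1) k-faces. Here 2^8·C(26,8) = 256·1562275 = 399942400.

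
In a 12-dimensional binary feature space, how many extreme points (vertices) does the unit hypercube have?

The 12-cube has 2^12 = 4096 vertices.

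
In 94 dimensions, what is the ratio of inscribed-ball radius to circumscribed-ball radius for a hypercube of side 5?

Ratio = (s/2)/(s√94/2) = 94^(-1/2) ≈ 0.103142.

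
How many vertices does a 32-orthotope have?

Number of vertices = 2^32 = 4294967296.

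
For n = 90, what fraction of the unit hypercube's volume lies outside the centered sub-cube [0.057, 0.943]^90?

1 - (1 - 2·0.057)^90 = 1 - 0.886^90 ≈ 0.999981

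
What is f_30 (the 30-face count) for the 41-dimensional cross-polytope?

An n-cross-polytope has 2^(k+1)·C(n,k+1) k-faces. Here 2^31·C(41,31) = 2147483648·1121099408 = 2407542646462480384.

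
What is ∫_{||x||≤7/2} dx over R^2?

Volume = π^{2/2}·(7/2)^2/Γ(2) = 49·π/4 ≈ 38.4845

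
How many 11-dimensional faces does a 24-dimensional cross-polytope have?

f_11(24-orthoplex) = 2^12 · (24 choose 12) = 11076222976.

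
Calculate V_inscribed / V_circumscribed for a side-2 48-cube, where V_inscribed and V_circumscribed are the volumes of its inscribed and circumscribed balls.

V_in / V_out = (r_in/r_out)^48 = (1/√48)^48 = 48^(-48/2) ≈ 4.469e-41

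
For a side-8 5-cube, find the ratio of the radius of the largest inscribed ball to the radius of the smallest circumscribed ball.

For an n-cube of any side s, the inradius is s/2 and the circumradius is s√n/2, so the ratio is 1/√5 ≈ 0.447214.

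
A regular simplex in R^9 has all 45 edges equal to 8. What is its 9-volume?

Volume = 8^9 · √(10/2^9) / 9! ≈ 51.6906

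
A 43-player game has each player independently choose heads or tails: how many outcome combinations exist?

Number of vertices = 2^43 = 8796093022208.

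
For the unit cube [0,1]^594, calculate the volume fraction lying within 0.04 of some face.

The inner cube has side 1-2·0.04 = 0.92 and volume (0.92)^594 ≈ 3.09e-22, so the shell holds 1 - 3.09e-22 of the volume.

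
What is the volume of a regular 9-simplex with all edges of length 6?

V_9 = √(10) · 6^9 / (9! · 2^(9/2)) ≈ 3.88118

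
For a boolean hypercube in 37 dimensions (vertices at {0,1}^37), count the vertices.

Each vertex is a binary string of length 37, so there are 2^37 = 137438953472.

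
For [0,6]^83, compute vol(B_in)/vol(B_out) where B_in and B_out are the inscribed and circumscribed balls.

V_in/V_out = n^(-n/2) = 83^(-83/2) ≈ 2.2817e-80.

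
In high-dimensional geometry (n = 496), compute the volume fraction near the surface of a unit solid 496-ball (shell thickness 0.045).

1 - (1-0.045)^496 ≈ 1 - 1.207e-10 ≈ (100 - 1.21e-08)%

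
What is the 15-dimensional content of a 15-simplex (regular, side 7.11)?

V_15 = √(16) · 7.11^15 / (15! · 2^(15/2)) ≈ 0.101363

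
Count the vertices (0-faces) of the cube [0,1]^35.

Each vertex is a binary string of length 35, so there are 2^35 = 34359738368.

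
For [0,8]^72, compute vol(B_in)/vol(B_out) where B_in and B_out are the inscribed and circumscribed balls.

Volume scales as r^n, and r_in/r_out = 1/√72, giving (1/√72)^72 ≈ 1.36782e-67.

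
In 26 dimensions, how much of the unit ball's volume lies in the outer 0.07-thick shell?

V(inner)/V(outer) = ((1-0.07)/1)^26 ≈ 0.1516, so the shell fraction is 0.84845.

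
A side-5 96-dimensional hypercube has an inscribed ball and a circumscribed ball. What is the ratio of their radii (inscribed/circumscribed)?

Ratio = (s/2)/(s√96/2) = 96^(-1/2) ≈ 0.102062.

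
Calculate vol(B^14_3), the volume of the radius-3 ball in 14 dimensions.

V_14(3) = π^(14/2) · (3)^14 / Γ(14/2 + 1) = 531441·π^7/560 ≈ 2.86626e+06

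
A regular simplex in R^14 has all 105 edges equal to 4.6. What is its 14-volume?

V = (4.6^14 / 14!) · √((14+1) / 2^14) ≈ 0.00065923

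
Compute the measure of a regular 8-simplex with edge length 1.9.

V = (1.9^8 / 8!) · √((8+1) / 2^8) ≈ 0.000789786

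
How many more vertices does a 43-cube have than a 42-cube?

The 43-cube has 2^43 = 8796093022208 vertices. The 42-cube has 2^42 = 4398046511104 vertices. Difference: 8796093022208 - 4398046511104 = 4398046511104.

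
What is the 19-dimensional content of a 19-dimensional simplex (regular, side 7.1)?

For a regular n-simplex with edge a, V = (a^n / n!)·√((n+1)/2^n). With a=7.1, n=19: V ≈ 0.000757782.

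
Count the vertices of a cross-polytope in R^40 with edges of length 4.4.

The vertices are ±e_1, ..., ±e_40, so there are 2·40 = 80.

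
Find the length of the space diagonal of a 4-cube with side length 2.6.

||(2.6,2.6,...,2.6)|| = √(4)·2.6 = 5.2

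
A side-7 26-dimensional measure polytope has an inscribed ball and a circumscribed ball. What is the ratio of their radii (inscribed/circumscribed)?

For an n-cube of any side s, the inradius is s/2 and the circumradius is s√n/2, so the ratio is 1/√26 ≈ 0.196116.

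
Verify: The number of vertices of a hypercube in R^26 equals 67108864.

True. The 26-cube has 2^26 = 67108864 vertices.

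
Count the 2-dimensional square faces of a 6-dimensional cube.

Number of 2-faces = C(6,2) · 2^(6-2) = 15 · 16 = 240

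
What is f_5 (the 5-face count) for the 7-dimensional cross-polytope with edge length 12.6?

f_5(7-orthoplex) = 2^6 · (7 choose 6) = 448.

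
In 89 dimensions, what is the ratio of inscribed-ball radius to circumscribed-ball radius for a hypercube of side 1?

Ratio = (s/2)/(s√89/2) = 89^(-1/2) ≈ 0.106.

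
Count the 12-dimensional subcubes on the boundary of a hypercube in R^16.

f_12(16-cube) = (16 choose 12) · 2^4 = 29120.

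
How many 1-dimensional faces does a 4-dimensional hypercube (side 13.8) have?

Choose 1 of 4 axes to span the face (C(4,1) = 4 ways), then fix each of the remaining 3 coordinates at one of its two extreme values (2^3 = 8 ways): 4·8 = 32.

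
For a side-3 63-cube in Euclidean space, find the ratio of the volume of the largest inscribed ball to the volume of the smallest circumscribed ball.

V_in / V_out = (r_in/r_out)^63 = (1/√63)^63 = 63^(-63/2) ≈ 2.09302e-57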